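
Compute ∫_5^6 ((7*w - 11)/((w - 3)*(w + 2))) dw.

Factor the denominator: w**2 - w - 6 = (w + 2)(w - 3).
Partial fractions: (7*w - 11)/((w - 3)*(w + 2)) = 5/(w + 2) + 2/(w - 3).
An antiderivative is F(w) = 2*log(w - 3) + 5*log(w + 2).
Then F(6) - F(5) = (2*log(3) + 15*log(2)) - (2*log(2) + 5*log(7)) = -5*log(7) + 2*log(3) + 13*log(2).

-5*log(7) + 2*log(3) + 13*log(2)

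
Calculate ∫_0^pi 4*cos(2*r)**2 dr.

Use the identity cos^2(2*r) = (1 + cos(4*r))/2.
An antiderivative is F(r) = 2*r + sin(4*r)/2.
Then F(pi) - F(0) = (2*pi) - (0) = 2*pi.

2*pi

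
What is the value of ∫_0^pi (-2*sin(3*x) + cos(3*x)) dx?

-4/3

An antiderivative is F(x) = sin(3*x)/3 + 2*cos(3*x)/3.
Then F(pi) - F(0) = (-2/3) - (2/3) = -4/3.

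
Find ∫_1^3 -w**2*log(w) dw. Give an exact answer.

Integrate by parts once (u = ln w, dv = -w**2 dw).
An antiderivative is F(w) = -w**3*(3*log(w) - 1)/9.
Then F(3) - F(1) = (3 - 9*log(3)) - (1/9) = 26/9 - 9*log(3).

26/9 - 9*log(3)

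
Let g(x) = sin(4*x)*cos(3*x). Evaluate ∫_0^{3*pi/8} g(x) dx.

Use the identity sin(4*x)cos(3*x) = [sin(7*x) + sin(x)]/2.
An antiderivative is F(x) = -cos(x)/2 - cos(7*x)/14.
Then F(3*pi/8) - F(0) = (-3*sqrt(2 - sqrt(2))/14) - (-4/7) = 4/7 - 3*sqrt(2 - sqrt(2))/14.

4/7 - 3*sqrt(2 - sqrt(2))/14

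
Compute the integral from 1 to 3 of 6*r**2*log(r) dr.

Integrate by parts once (u = ln r, dv = 6*r**2 dr).
An antiderivative is F(r) = 2*r**3*(3*log(r) - 1)/3.
Then F(3) - F(1) = (-18 + 54*log(3)) - (-2/3) = -52/3 + 54*log(3).

-52/3 + 54*log(3)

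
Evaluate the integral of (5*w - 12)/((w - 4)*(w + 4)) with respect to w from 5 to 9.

-8*log(3) + log(5) + 4*log(13)

Factor the denominator: w**2 - 16 = (w + 4)(w - 4).
Partial fractions: (5*w - 12)/((w - 4)*(w + 4)) = 4/(w + 4) + 1/(w - 4).
An antiderivative is F(w) = log(w - 4) + 4*log(w + 4).
Then F(9) - F(5) = (log(5) + 4*log(13)) - (8*log(3)) = -8*log(3) + log(5) + 4*log(13).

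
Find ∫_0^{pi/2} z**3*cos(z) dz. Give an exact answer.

-3*pi + pi**3/8 + 6

Integrate by parts 3 times (u = z^3, dv = cos(z) dz).
An antiderivative is F(z) = z**3*sin(z) + 3*z**2*cos(z) - 6*z*sin(z) - 6*cos(z).
Then F(pi/2) - F(0) = (pi*(-24 + pi**2)/8) - (-6) = -3*pi + pi**3/8 + 6.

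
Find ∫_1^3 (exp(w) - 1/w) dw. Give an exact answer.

-exp(1) - log(3) + exp(3)

An antiderivative is F(w) = exp(w) - log(w).
Then F(3) - F(1) = (-log(3) + exp(3)) - (exp(1)) = -exp(1) - log(3) + exp(3).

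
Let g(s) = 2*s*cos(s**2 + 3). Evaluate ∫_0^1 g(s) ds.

sin(4) - sin(3)

Let u = s**2 + 3, so du = 2*s ds. When s = 0, u = 3; when s = 1, u = 4.
The integral becomes ∫ cos(u) du from 3 to 4, with antiderivative sin(u).
Back in s: F(s) = sin(s**2 + 3).
Then F(1) - F(0) = (sin(4)) - (sin(3)) = sin(4) - sin(3).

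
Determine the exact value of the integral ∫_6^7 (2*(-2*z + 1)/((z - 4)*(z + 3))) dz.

log(9/25)

Factor the denominator: z**2 - z - 12 = (z + 3)(z - 4).
Partial fractions: 2*(-2*z + 1)/((z - 4)*(z + 3)) = -2/(z + 3) - 2/(z - 4).
An antiderivative is F(z) = -2*log(z - 4) - 2*log(z + 3).
Then F(7) - F(6) = (-2*log(5) - 2*log(3) - 2*log(2)) - (-4*log(3) - 2*log(2)) = log(9/25).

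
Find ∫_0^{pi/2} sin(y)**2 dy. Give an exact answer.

pi/4

Use the identity sin^2(y) = (1 - cos(2*y))/2.
An antiderivative is F(y) = y/2 - sin(2*y)/4.
Then F(pi/2) - F(0) = (pi/4) - (0) = pi/4.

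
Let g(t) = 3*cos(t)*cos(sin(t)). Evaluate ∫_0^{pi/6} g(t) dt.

3*sin(1/2)

Let u = sin(t), so du = cos(t) dt. When t = 0, u = 0; when t = pi/6, u = 1/2.
The integral becomes 3·∫ cos(u) du from 0 to 1/2, with antiderivative 3*sin(u).
Back in t: F(t) = 3*sin(sin(t)).
Then F(pi/6) - F(0) = (3*sin(1/2)) - (0) = 3*sin(1/2).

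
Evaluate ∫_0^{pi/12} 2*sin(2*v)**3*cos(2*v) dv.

Let u = sin(2*v), so du = 2*cos(2*v) dv. When v = 0, u = 0; when v = pi/12, u = 1/2.
The integral becomes ∫ u**3 du from 0 to 1/2, with antiderivative u**4/4.
Back in v: F(v) = sin(2*v)**4/4.
Then F(pi/12) - F(0) = (1/64) - (0) = 1/64.

1/64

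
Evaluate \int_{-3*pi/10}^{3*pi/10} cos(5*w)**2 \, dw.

Use the identity cos^2(5*w) = (1 + cos(10*w))/2.
An antiderivative is F(w) = w/2 + sin(10*w)/20.
Then F(3*pi/10) - F(-3*pi/10) = (3*pi/20) - (-3*pi/20) = 3*pi/10.

3*pi/10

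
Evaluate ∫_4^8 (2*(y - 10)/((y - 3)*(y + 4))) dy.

-2*log(5) - 4*log(2) + 4*log(3)

Factor the denominator: y**2 + y - 12 = (y + 4)(y - 3).
Partial fractions: 2*(y - 10)/((y - 3)*(y + 4)) = 4/(y + 4) - 2/(y - 3).
An antiderivative is F(y) = -2*log(y - 3) + 4*log(y + 4).
Then F(8) - F(4) = (-2*log(5) + 4*log(3) + 8*log(2)) - (12*log(2)) = -2*log(5) - 4*log(2) + 4*log(3).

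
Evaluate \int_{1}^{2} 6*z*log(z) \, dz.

-9/2 + 12*log(2)

Integrate by parts once (u = ln z, dv = 6*z dz).
An antiderivative is F(z) = 3*z**2*(2*log(z) - 1)/2.
Then F(2) - F(1) = (-6 + 12*log(2)) - (-3/2) = -9/2 + 12*log(2).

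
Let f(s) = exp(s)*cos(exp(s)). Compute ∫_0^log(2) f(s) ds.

Let u = exp(s), so du = exp(s) ds. When s = 0, u = 1; when s = log(2), u = 2.
The integral becomes ∫ cos(u) du from 1 to 2, with antiderivative sin(u).
Back in s: F(s) = sin(exp(s)).
Then F(log(2)) - F(0) = (sin(2)) - (sin(1)) = -sin(1) + sin(2).

-sin(1) + sin(2)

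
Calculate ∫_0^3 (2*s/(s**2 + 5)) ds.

log(14/5)

Let u = s**2 + 5, so du = 2*s ds. When s = 0, u = 5; when s = 3, u = 14.
The integral becomes ∫ 1/u du from 5 to 14, with antiderivative log(u).
Back in s: F(s) = log(s**2 + 5).
Then F(3) - F(0) = (log(14)) - (log(5)) = log(14/5).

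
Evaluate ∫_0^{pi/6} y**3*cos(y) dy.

-3*sqrt(3) - pi/2 + pi**3/432 + sqrt(3)*pi**2/24 + 6

Integrate by parts 3 times (u = y^3, dv = cos(y) dy).
An antiderivative is F(y) = y**3*sin(y) + 3*y**2*cos(y) - 6*y*sin(y) - 6*cos(y).
Then F(pi/6) - F(0) = (-3*sqrt(3) - pi/2 + pi**3/432 + sqrt(3)*pi**2/24) - (-6) = -3*sqrt(3) - pi/2 + pi**3/432 + sqrt(3)*pi**2/24 + 6.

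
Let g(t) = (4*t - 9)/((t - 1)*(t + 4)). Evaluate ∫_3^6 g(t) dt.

Factor the denominator: t**2 + 3*t - 4 = (t + 4)(t - 1).
Partial fractions: (4*t - 9)/((t - 1)*(t + 4)) = 5/(t + 4) - 1/(t - 1).
An antiderivative is F(t) = -log(t - 1) + 5*log(t + 4).
Then F(6) - F(3) = (5*log(2) + 4*log(5)) - (-log(2) + 5*log(7)) = -5*log(7) + 6*log(2) + 4*log(5).

-5*log(7) + 6*log(2) + 4*log(5)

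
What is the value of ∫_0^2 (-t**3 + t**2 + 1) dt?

2/3

By the power rule, an antiderivative is F(t) = -t**4/4 + t**3/3 + t.
Then F(2) - F(0) = (2/3) - (0) = 2/3.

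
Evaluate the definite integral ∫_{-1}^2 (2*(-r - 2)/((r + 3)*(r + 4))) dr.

Factor the denominator: r**2 + 7*r + 12 = (r + 4)(r + 3).
Partial fractions: 2*(-r - 2)/((r + 3)*(r + 4)) = -4/(r + 4) + 2/(r + 3).
An antiderivative is F(r) = 2*log(r + 3) - 4*log(r + 4).
Then F(2) - F(-1) = (-4*log(3) - 4*log(2) + 2*log(5)) - (log(4/81)) = log(25/64).

log(25/64)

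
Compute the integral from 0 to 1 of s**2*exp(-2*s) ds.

Integrate by parts twice (u = s^2, dv = exp(-2*s) ds).
An antiderivative is F(s) = (-2*s**2 - 2*s - 1)*exp(-2*s)/4.
Then F(1) - F(0) = (-5*exp(-2)/4) - (-1/4) = (-5 + exp(2))*exp(-2)/4.

(-5 + exp(2))*exp(-2)/4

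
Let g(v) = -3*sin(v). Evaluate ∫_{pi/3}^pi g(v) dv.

An antiderivative is F(v) = 3*cos(v).
Then F(pi) - F(pi/3) = (-3) - (3/2) = -9/2.

-9/2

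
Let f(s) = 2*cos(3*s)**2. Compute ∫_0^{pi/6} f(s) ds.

pi/6

Use the identity cos^2(3*s) = (1 + cos(6*s))/2.
An antiderivative is F(s) = s + sin(6*s)/6.
Then F(pi/6) - F(0) = (pi/6) - (0) = pi/6.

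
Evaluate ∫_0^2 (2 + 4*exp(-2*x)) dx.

An antiderivative is F(x) = 2*x - 2*exp(-2*x).
Then F(2) - F(0) = (4 - 2*exp(-4)) - (-2) = 6 - 2*exp(-4).

6 - 2*exp(-4)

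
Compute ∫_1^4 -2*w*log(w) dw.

15/2 - 32*log(2)

Integrate by parts once (u = ln w, dv = -2*w dw).
An antiderivative is F(w) = -w**2*(2*log(w) - 1)/2.
Then F(4) - F(1) = (8 - 32*log(2)) - (1/2) = 15/2 - 32*log(2).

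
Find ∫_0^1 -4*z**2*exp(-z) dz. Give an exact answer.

-8 + 20*exp(-1)

Integrate by parts twice (u = z^2, dv = -4*exp(-z) dz).
An antiderivative is F(z) = (4*z**2 + 8*z + 8)*exp(-z).
Then F(1) - F(0) = (20*exp(-1)) - (8) = -8 + 20*exp(-1).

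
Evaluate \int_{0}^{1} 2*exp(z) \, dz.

An antiderivative is F(z) = 2*exp(z).
Then F(1) - F(0) = (2*E) - (2) = -2 + 2*E.

-2 + 2*E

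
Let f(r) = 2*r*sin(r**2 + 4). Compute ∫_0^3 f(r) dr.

-cos(13) + cos(4)

Let u = r**2 + 4, so du = 2*r dr. When r = 0, u = 4; when r = 3, u = 13.
The integral becomes ∫ sin(u) du from 4 to 13, with antiderivative -cos(u).
Back in r: F(r) = -cos(r**2 + 4).
Then F(3) - F(0) = (-cos(13)) - (-cos(4)) = -cos(13) + cos(4).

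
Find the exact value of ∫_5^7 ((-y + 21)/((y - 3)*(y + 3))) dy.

-4*log(5) + 11*log(2)

Factor the denominator: y**2 - 9 = (y + 3)(y - 3).
Partial fractions: (-y + 21)/((y - 3)*(y + 3)) = -4/(y + 3) + 3/(y - 3).
An antiderivative is F(y) = 3*log(y - 3) - 4*log(y + 3).
Then F(7) - F(5) = (-4*log(5) + 2*log(2)) - (-9*log(2)) = -4*log(5) + 11*log(2).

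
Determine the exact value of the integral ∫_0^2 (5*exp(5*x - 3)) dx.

Let u = 5*x - 3, so du = 5 dx. When x = 0, u = -3; when x = 2, u = 7.
The integral becomes ∫ exp(u) du from -3 to 7, with antiderivative exp(u).
Back in x: F(x) = exp(5*x - 3).
Then F(2) - F(0) = (exp(7)) - (exp(-3)) = -(1 - exp(10))*exp(-3).

-(1 - exp(10))*exp(-3)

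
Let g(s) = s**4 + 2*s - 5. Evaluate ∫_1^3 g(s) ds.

232/5

By the power rule, an antiderivative is F(s) = s**5/5 + s**2 - 5*s.
Then F(3) - F(1) = (213/5) - (-19/5) = 232/5.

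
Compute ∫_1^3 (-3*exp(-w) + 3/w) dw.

An antiderivative is F(w) = 3*log(w) + 3*exp(-w).
Then F(3) - F(1) = (3*exp(-3) + 3*log(3)) - (3*exp(-1)) = -3*exp(-1) + 3*exp(-3) + 3*log(3).

-3*exp(-1) + 3*exp(-3) + 3*log(3)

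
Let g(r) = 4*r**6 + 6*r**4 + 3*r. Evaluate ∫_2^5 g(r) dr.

3381897/70

By the power rule, an antiderivative is F(r) = 4*r**7/7 + 6*r**5/5 + 3*r**2/2.
Then F(5) - F(2) = (678025/14) - (4114/35) = 3381897/70.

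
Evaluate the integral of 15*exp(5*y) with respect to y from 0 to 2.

Let u = 5*y, so du = 5 dy. When y = 0, u = 0; when y = 2, u = 10.
The integral becomes 3·∫ exp(u) du from 0 to 10, with antiderivative 3*exp(u).
Back in y: F(y) = 3*exp(5*y).
Then F(2) - F(0) = (3*exp(10)) - (3) = -3 + 3*exp(10).

-3 + 3*exp(10)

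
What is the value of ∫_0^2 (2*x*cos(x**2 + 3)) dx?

Let u = x**2 + 3, so du = 2*x dx. When x = 0, u = 3; when x = 2, u = 7.
The integral becomes ∫ cos(u) du from 3 to 7, with antiderivative sin(u).
Back in x: F(x) = sin(x**2 + 3).
Then F(2) - F(0) = (sin(7)) - (sin(3)) = -sin(3) + sin(7).

-sin(3) + sin(7)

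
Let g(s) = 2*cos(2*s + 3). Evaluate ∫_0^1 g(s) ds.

Let u = 2*s + 3, so du = 2 ds. When s = 0, u = 3; when s = 1, u = 5.
The integral becomes ∫ cos(u) du from 3 to 5, with antiderivative sin(u).
Back in s: F(s) = sin(2*s + 3).
Then F(1) - F(0) = (sin(5)) - (sin(3)) = sin(5) - sin(3).

sin(5) - sin(3)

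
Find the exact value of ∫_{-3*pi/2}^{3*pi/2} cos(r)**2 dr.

3*pi/2

Use the identity cos^2(r) = (1 + cos(2*r))/2.
An antiderivative is F(r) = r/2 + sin(2*r)/4.
Then F(3*pi/2) - F(-3*pi/2) = (3*pi/4) - (-3*pi/4) = 3*pi/2.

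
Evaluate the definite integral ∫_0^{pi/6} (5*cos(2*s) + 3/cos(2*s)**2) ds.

11*sqrt(3)/4

An antiderivative is F(s) = 5*sin(2*s)/2 + 3*tan(2*s)/2.
Then F(pi/6) - F(0) = (11*sqrt(3)/4) - (0) = 11*sqrt(3)/4.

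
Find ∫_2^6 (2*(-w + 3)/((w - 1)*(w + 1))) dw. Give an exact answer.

-4*log(7) + 2*log(5) + 4*log(3)

Factor the denominator: w**2 - 1 = (w + 1)(w - 1).
Partial fractions: 2*(-w + 3)/((w - 1)*(w + 1)) = -4/(w + 1) + 2/(w - 1).
An antiderivative is F(w) = 2*log(w - 1) - 4*log(w + 1).
Then F(6) - F(2) = (-4*log(7) + 2*log(5)) - (-log(81)) = -4*log(7) + 2*log(5) + 4*log(3).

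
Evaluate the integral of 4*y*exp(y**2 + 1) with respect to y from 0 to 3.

-2*exp(1)*(1 - exp(9))

Let u = y**2 + 1, so du = 2*y dy. When y = 0, u = 1; when y = 3, u = 10.
The integral becomes 2·∫ exp(u) du from 1 to 10, with antiderivative 2*exp(u).
Back in y: F(y) = 2*exp(y**2 + 1).
Then F(3) - F(0) = (2*exp(10)) - (2*exp(1)) = -2*exp(1)*(1 - exp(9)).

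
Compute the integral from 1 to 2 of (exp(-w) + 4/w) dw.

-exp(-2) + exp(-1) + 4*log(2)

An antiderivative is F(w) = 4*log(w) - exp(-w).
Then F(2) - F(1) = (-exp(-2) + 4*log(2)) - (-exp(-1)) = -exp(-2) + exp(-1) + 4*log(2).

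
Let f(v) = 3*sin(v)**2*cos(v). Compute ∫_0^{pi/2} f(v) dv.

Let u = sin(v), so du = cos(v) dv. When v = 0, u = 0; when v = pi/2, u = 1.
The integral becomes 3·∫ u**2 du from 0 to 1, with antiderivative u**3.
Back in v: F(v) = sin(v)**3.
Then F(pi/2) - F(0) = (1) - (0) = 1.

1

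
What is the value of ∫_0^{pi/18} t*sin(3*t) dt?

Integrate by parts once (u = t, dv = sin(3*t) dt).
An antiderivative is F(t) = -t*cos(3*t)/3 + sin(3*t)/9.
Then F(pi/18) - F(0) = (-sqrt(3)*pi/108 + 1/18) - (0) = -sqrt(3)*pi/108 + 1/18.

-sqrt(3)*pi/108 + 1/18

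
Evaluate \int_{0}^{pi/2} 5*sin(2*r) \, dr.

5

An antiderivative is F(r) = -5*cos(2*r)/2.
Then F(pi/2) - F(0) = (5/2) - (-5/2) = 5.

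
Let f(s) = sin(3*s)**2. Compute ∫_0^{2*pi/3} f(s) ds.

pi/3

Use the identity sin^2(3*s) = (1 - cos(6*s))/2.
An antiderivative is F(s) = s/2 - sin(6*s)/12.
Then F(2*pi/3) - F(0) = (pi/3) - (0) = pi/3.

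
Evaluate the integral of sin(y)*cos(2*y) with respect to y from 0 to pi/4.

-1/3 + sqrt(2)/3

Use the identity sin(y)cos(2*y) = [sin(3*y) + sin(-y)]/2.
An antiderivative is F(y) = cos(y)/2 - cos(3*y)/6.
Then F(pi/4) - F(0) = (sqrt(2)/3) - (1/3) = -1/3 + sqrt(2)/3.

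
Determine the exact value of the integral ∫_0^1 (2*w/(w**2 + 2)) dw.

log(3/2)

Let u = w**2 + 2, so du = 2*w dw. When w = 0, u = 2; when w = 1, u = 3.
The integral becomes ∫ 1/u du from 2 to 3, with antiderivative log(u).
Back in w: F(w) = log(w**2 + 2).
Then F(1) - F(0) = (log(3)) - (log(2)) = log(3/2).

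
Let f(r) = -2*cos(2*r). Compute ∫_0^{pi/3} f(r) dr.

-sqrt(3)/2

An antiderivative is F(r) = -sin(2*r).
Then F(pi/3) - F(0) = (-sqrt(3)/2) - (0) = -sqrt(3)/2.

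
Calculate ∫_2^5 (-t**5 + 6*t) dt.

-5061/2

By the power rule, an antiderivative is F(t) = -t**6/6 + 3*t**2.
Then F(5) - F(2) = (-15175/6) - (4/3) = -5061/2.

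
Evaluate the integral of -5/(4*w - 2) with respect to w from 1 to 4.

-5*log(7)/4

An antiderivative is F(w) = -5*log(4*w - 2)/4.
Then F(4) - F(1) = (-5*log(14)/4) - (-5*log(2)/4) = -5*log(7)/4.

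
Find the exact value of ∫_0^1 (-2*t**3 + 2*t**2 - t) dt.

-1/3

By the power rule, an antiderivative is F(t) = -t**4/2 + 2*t**3/3 - t**2/2.
Then F(1) - F(0) = (-1/3) - (0) = -1/3.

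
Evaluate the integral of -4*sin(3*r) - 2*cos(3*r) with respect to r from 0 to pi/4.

An antiderivative is F(r) = -2*sin(3*r)/3 + 4*cos(3*r)/3.
Then F(pi/4) - F(0) = (-sqrt(2)) - (4/3) = -sqrt(2) - 4/3.

-sqrt(2) - 4/3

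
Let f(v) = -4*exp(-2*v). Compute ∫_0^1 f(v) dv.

An antiderivative is F(v) = 2*exp(-2*v).
Then F(1) - F(0) = (2*exp(-2)) - (2) = -2 + 2*exp(-2).

-2 + 2*exp(-2)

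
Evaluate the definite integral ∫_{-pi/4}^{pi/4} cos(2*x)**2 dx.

pi/4

Use the identity cos^2(2*x) = (1 + cos(4*x))/2.
An antiderivative is F(x) = x/2 + sin(4*x)/8.
Then F(pi/4) - F(-pi/4) = (pi/8) - (-pi/8) = pi/4.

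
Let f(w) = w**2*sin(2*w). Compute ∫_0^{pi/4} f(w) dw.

-1/4 + pi/8

Integrate by parts twice (u = w^2, dv = sin(2*w) dw).
An antiderivative is F(w) = -w**2*cos(2*w)/2 + w*sin(2*w)/2 + cos(2*w)/4.
Then F(pi/4) - F(0) = (pi/8) - (1/4) = -1/4 + pi/8.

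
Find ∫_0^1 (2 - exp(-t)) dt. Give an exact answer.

An antiderivative is F(t) = 2*t + exp(-t).
Then F(1) - F(0) = (exp(-1) + 2) - (1) = exp(-1) + 1.

exp(-1) + 1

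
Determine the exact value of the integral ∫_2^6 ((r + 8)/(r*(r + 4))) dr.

log(27/5)

Factor the denominator: r**2 + 4*r = (r + 4)r.
Partial fractions: (r + 8)/(r*(r + 4)) = -1/(r + 4) + 2/r.
An antiderivative is F(r) = 2*log(r) - log(r + 4).
Then F(6) - F(2) = (log(18/5)) - (log(2/3)) = log(27/5).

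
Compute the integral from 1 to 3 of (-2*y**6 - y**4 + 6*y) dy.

-22714/35

By the power rule, an antiderivative is F(y) = -2*y**7/7 - y**5/5 + 3*y**2.
Then F(3) - F(1) = (-22626/35) - (88/35) = -22714/35.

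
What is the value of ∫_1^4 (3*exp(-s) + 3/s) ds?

An antiderivative is F(s) = 3*log(s) - 3*exp(-s).
Then F(4) - F(1) = (-3*exp(-4) + 6*log(2)) - (-3*exp(-1)) = -3*exp(-4) + 3*exp(-1) + 6*log(2).

-3*exp(-4) + 3*exp(-1) + 6*log(2)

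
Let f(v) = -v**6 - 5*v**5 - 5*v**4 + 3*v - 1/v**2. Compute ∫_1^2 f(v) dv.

By the power rule, an antiderivative is F(v) = -v**7/7 - 5*v**6/6 - v**5 + 3*v**2/2 + 1/v.
Then F(2) - F(1) = (-4079/42) - (11/21) = -1367/14.

-1367/14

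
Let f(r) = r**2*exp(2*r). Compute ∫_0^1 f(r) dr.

-1/4 + exp(2)/4

Integrate by parts twice (u = r^2, dv = exp(2*r) dr).
An antiderivative is F(r) = (2*r**2 - 2*r + 1)*exp(2*r)/4.
Then F(1) - F(0) = (exp(2)/4) - (1/4) = -1/4 + exp(2)/4.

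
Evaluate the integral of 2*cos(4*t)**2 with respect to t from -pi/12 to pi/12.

sqrt(3)/8 + pi/6

Use the identity cos^2(4*t) = (1 + cos(8*t))/2.
An antiderivative is F(t) = t + sin(8*t)/8.
Then F(pi/12) - F(-pi/12) = (sqrt(3)/16 + pi/12) - (-pi/12 - sqrt(3)/16) = sqrt(3)/8 + pi/6.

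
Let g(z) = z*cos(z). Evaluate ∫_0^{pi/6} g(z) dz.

Integrate by parts once (u = z, dv = cos(z) dz).
An antiderivative is F(z) = z*sin(z) + cos(z).
Then F(pi/6) - F(0) = (pi/12 + sqrt(3)/2) - (1) = -1 + pi/12 + sqrt(3)/2.

-1 + pi/12 + sqrt(3)/2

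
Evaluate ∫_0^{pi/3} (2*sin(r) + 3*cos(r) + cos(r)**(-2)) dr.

1 + 5*sqrt(3)/2

An antiderivative is F(r) = 3*sin(r) - 2*cos(r) + tan(r).
Then F(pi/3) - F(0) = (-1 + 5*sqrt(3)/2) - (-2) = 1 + 5*sqrt(3)/2.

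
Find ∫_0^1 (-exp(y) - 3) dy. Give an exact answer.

An antiderivative is F(y) = -3*y - exp(y).
Then F(1) - F(0) = (-3 - E) - (-1) = -E - 2.

-E - 2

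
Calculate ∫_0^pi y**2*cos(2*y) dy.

Integrate by parts twice (u = y^2, dv = cos(2*y) dy).
An antiderivative is F(y) = y**2*sin(2*y)/2 + y*cos(2*y)/2 - sin(2*y)/4.
Then F(pi) - F(0) = (pi/2) - (0) = pi/2.

pi/2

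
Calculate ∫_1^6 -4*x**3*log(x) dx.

-1296*log(3) - 1296*log(2) + 1295/4

Integrate by parts once (u = ln x, dv = -4*x**3 dx).
An antiderivative is F(x) = -x**4*(4*log(x) - 1)/4.
Then F(6) - F(1) = (-1296*log(3) - 1296*log(2) + 324) - (1/4) = -1296*log(3) - 1296*log(2) + 1295/4.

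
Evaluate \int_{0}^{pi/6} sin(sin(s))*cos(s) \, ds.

Let u = sin(s), so du = cos(s) ds. When s = 0, u = 0; when s = pi/6, u = 1/2.
The integral becomes ∫ sin(u) du from 0 to 1/2, with antiderivative -cos(u).
Back in s: F(s) = -cos(sin(s)).
Then F(pi/6) - F(0) = (-cos(1/2)) - (-1) = 1 - cos(1/2).

1 - cos(1/2)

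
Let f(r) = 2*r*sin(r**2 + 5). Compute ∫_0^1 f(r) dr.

-cos(6) + cos(5)

Let u = r**2 + 5, so du = 2*r dr. When r = 0, u = 5; when r = 1, u = 6.
The integral becomes ∫ sin(u) du from 5 to 6, with antiderivative -cos(u).
Back in r: F(r) = -cos(r**2 + 5).
Then F(1) - F(0) = (-cos(6)) - (-cos(5)) = -cos(6) + cos(5).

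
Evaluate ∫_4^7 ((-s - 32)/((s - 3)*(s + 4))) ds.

-22*log(2) + 4*log(11)

Factor the denominator: s**2 + s - 12 = (s + 4)(s - 3).
Partial fractions: (-s - 32)/((s - 3)*(s + 4)) = 4/(s + 4) - 5/(s - 3).
An antiderivative is F(s) = -5*log(s - 3) + 4*log(s + 4).
Then F(7) - F(4) = (-10*log(2) + 4*log(11)) - (12*log(2)) = -22*log(2) + 4*log(11).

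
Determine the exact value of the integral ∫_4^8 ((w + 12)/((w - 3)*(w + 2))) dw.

log(45)

Factor the denominator: w**2 - w - 6 = (w + 2)(w - 3).
Partial fractions: (w + 12)/((w - 3)*(w + 2)) = -2/(w + 2) + 3/(w - 3).
An antiderivative is F(w) = 3*log(w - 3) - 2*log(w + 2).
Then F(8) - F(4) = (log(5/4)) - (-log(36)) = log(45).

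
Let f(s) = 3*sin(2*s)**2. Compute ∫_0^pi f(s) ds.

3*pi/2

Use the identity sin^2(2*s) = (1 - cos(4*s))/2.
An antiderivative is F(s) = 3*s/2 - 3*sin(4*s)/8.
Then F(pi) - F(0) = (3*pi/2) - (0) = 3*pi/2.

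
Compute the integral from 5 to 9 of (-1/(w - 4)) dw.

-log(5)

An antiderivative is F(w) = -log(w - 4).
Then F(9) - F(5) = (-log(5)) - (0) = -log(5).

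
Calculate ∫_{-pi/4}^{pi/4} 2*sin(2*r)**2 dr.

pi/2

Use the identity sin^2(2*r) = (1 - cos(4*r))/2.
An antiderivative is F(r) = r - sin(4*r)/4.
Then F(pi/4) - F(-pi/4) = (pi/4) - (-pi/4) = pi/2.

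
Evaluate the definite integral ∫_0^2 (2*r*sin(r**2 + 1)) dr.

-cos(5) + cos(1)

Let u = r**2 + 1, so du = 2*r dr. When r = 0, u = 1; when r = 2, u = 5.
The integral becomes ∫ sin(u) du from 1 to 5, with antiderivative -cos(u).
Back in r: F(r) = -cos(r**2 + 1).
Then F(2) - F(0) = (-cos(5)) - (-cos(1)) = -cos(5) + cos(1).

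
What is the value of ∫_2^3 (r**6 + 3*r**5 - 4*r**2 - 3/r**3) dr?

100985/168

By the power rule, an antiderivative is F(r) = r**7/7 + r**6/2 - 4*r**3/3 + 3/(2*r**2).
Then F(3) - F(2) = (13463/21) - (6719/168) = 100985/168.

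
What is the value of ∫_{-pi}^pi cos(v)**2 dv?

Use the identity cos^2(v) = (1 + cos(2*v))/2.
An antiderivative is F(v) = v/2 + sin(2*v)/4.
Then F(pi) - F(-pi) = (pi/2) - (-pi/2) = pi.

pi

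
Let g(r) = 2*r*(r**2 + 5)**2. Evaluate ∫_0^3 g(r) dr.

Let u = r**2 + 5, so du = 2*r dr. When r = 0, u = 5; when r = 3, u = 14.
The integral becomes ∫ u**2 du from 5 to 14, with antiderivative u**3/3.
Back in r: F(r) = (r**2 + 5)**3/3.
Then F(3) - F(0) = (2744/3) - (125/3) = 873.

873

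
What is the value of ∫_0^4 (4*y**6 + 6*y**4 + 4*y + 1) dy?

By the power rule, an antiderivative is F(y) = 4*y**7/7 + 6*y**5/5 + 2*y**2 + y.
Then F(4) - F(0) = (371948/35) - (0) = 371948/35.

371948/35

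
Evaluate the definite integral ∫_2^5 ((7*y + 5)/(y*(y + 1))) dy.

-3*log(2) + 5*log(5)

Factor the denominator: y**2 + y = (y + 1)y.
Partial fractions: (7*y + 5)/(y*(y + 1)) = 2/(y + 1) + 5/y.
An antiderivative is F(y) = 5*log(y) + 2*log(y + 1).
Then F(5) - F(2) = (2*log(2) + 2*log(3) + 5*log(5)) - (2*log(3) + 5*log(2)) = -3*log(2) + 5*log(5).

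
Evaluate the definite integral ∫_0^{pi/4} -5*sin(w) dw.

An antiderivative is F(w) = 5*cos(w).
Then F(pi/4) - F(0) = (5*sqrt(2)/2) - (5) = -5 + 5*sqrt(2)/2.

-5 + 5*sqrt(2)/2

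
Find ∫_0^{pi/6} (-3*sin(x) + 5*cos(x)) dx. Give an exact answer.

-1/2 + 3*sqrt(3)/2

An antiderivative is F(x) = 5*sin(x) + 3*cos(x).
Then F(pi/6) - F(0) = (5/2 + 3*sqrt(3)/2) - (3) = -1/2 + 3*sqrt(3)/2.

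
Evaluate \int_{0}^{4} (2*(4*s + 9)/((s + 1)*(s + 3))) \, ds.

-3*log(3) + 3*log(7) + 5*log(5)

Factor the denominator: s**2 + 4*s + 3 = (s + 3)(s + 1).
Partial fractions: 2*(4*s + 9)/((s + 1)*(s + 3)) = 3/(s + 3) + 5/(s + 1).
An antiderivative is F(s) = 5*log(s + 1) + 3*log(s + 3).
Then F(4) - F(0) = (3*log(7) + 5*log(5)) - (log(27)) = -3*log(3) + 3*log(7) + 5*log(5).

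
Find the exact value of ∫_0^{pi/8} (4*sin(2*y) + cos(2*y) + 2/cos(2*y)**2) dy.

3 - 3*sqrt(2)/4

An antiderivative is F(y) = sin(2*y)/2 - 2*cos(2*y) + tan(2*y).
Then F(pi/8) - F(0) = (1 - 3*sqrt(2)/4) - (-2) = 3 - 3*sqrt(2)/4.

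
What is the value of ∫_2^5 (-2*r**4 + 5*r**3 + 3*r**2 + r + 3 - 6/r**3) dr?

By the power rule, an antiderivative is F(r) = -2*r**5/5 + 5*r**4/4 + r**3 + r**2/2 + 3*r + 3/r**2.
Then F(5) - F(2) = (-31613/100) - (479/20) = -8502/25.

-8502/25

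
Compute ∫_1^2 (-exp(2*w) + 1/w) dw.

An antiderivative is F(w) = -exp(2*w)/2 + log(w).
Then F(2) - F(1) = (-exp(4)/2 + log(2)) - (-exp(2)/2) = -exp(4)/2 + log(2) + exp(2)/2.

-exp(4)/2 + log(2) + exp(2)/2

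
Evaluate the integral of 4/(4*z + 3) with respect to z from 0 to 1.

log(7/3)

An antiderivative is F(z) = log(4*z + 3).
Then F(1) - F(0) = (log(7)) - (log(3)) = log(7/3).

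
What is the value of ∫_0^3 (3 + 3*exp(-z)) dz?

An antiderivative is F(z) = 3*z - 3*exp(-z).
Then F(3) - F(0) = (9 - 3*exp(-3)) - (-3) = 12 - 3*exp(-3).

12 - 3*exp(-3)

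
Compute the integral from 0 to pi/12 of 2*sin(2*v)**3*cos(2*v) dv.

1/64

Let u = sin(2*v), so du = 2*cos(2*v) dv. When v = 0, u = 0; when v = pi/12, u = 1/2.
The integral becomes ∫ u**3 du from 0 to 1/2, with antiderivative u**4/4.
Back in v: F(v) = sin(2*v)**4/4.
Then F(pi/12) - F(0) = (1/64) - (0) = 1/64.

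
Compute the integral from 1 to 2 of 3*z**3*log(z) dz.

-45/16 + 12*log(2)

Integrate by parts once (u = ln z, dv = 3*z**3 dz).
An antiderivative is F(z) = 3*z**4*(4*log(z) - 1)/16.
Then F(2) - F(1) = (-3 + 12*log(2)) - (-3/16) = -45/16 + 12*log(2).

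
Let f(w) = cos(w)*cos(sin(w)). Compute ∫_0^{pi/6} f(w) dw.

Let u = sin(w), so du = cos(w) dw. When w = 0, u = 0; when w = pi/6, u = 1/2.
The integral becomes ∫ cos(u) du from 0 to 1/2, with antiderivative sin(u).
Back in w: F(w) = sin(sin(w)).
Then F(pi/6) - F(0) = (sin(1/2)) - (0) = sin(1/2).

sin(1/2)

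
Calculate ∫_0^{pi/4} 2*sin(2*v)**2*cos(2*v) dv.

1/3

Let u = sin(2*v), so du = 2*cos(2*v) dv. When v = 0, u = 0; when v = pi/4, u = 1.
The integral becomes ∫ u**2 du from 0 to 1, with antiderivative u**3/3.
Back in v: F(v) = sin(2*v)**3/3.
Then F(pi/4) - F(0) = (1/3) - (0) = 1/3.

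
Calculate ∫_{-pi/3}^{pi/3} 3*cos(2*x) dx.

3*sqrt(3)/2

An antiderivative is F(x) = 3*sin(2*x)/2.
Then F(pi/3) - F(-pi/3) = (3*sqrt(3)/4) - (-3*sqrt(3)/4) = 3*sqrt(3)/2.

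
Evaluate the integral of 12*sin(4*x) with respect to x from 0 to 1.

Let u = 4*x, so du = 4 dx. When x = 0, u = 0; when x = 1, u = 4.
The integral becomes 3·∫ sin(u) du from 0 to 4, with antiderivative -3*cos(u).
Back in x: F(x) = -3*cos(4*x).
Then F(1) - F(0) = (-3*cos(4)) - (-3) = 3 - 3*cos(4).

3 - 3*cos(4)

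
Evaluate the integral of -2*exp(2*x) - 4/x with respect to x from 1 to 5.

-exp(10) - 4*log(5) + exp(2)

An antiderivative is F(x) = -exp(2*x) - 4*log(x).
Then F(5) - F(1) = (-exp(10) - 4*log(5)) - (-exp(2)) = -exp(10) - 4*log(5) + exp(2).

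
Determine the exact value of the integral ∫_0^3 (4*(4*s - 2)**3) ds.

Let u = 4*s - 2, so du = 4 ds. When s = 0, u = -2; when s = 3, u = 10.
The integral becomes ∫ u**3 du from -2 to 10, with antiderivative u**4/4.
Back in s: F(s) = (4*s - 2)**4/4.
Then F(3) - F(0) = (2500) - (4) = 2496.

2496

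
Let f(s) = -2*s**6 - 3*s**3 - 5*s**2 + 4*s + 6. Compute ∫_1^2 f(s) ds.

By the power rule, an antiderivative is F(s) = -2*s**7/7 - 3*s**4/4 - 5*s**3/3 + 2*s**2 + 6*s.
Then F(2) - F(1) = (-880/21) - (445/84) = -3965/84.

-3965/84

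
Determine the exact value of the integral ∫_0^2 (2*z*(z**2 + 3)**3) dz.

580

Let u = z**2 + 3, so du = 2*z dz. When z = 0, u = 3; when z = 2, u = 7.
The integral becomes ∫ u**3 du from 3 to 7, with antiderivative u**4/4.
Back in z: F(z) = (z**2 + 3)**4/4.
Then F(2) - F(0) = (2401/4) - (81/4) = 580.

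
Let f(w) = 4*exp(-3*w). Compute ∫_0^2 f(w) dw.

An antiderivative is F(w) = -4*exp(-3*w)/3.
Then F(2) - F(0) = (-4*exp(-6)/3) - (-4/3) = 4/3 - 4*exp(-6)/3.

4/3 - 4*exp(-6)/3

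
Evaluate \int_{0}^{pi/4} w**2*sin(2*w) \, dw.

-1/4 + pi/8

Integrate by parts twice (u = w^2, dv = sin(2*w) dw).
An antiderivative is F(w) = -w**2*cos(2*w)/2 + w*sin(2*w)/2 + cos(2*w)/4.
Then F(pi/4) - F(0) = (pi/8) - (1/4) = -1/4 + pi/8.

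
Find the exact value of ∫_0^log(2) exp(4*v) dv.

Let u = exp(v), so du = exp(v) dv. When v = 0, u = 1; when v = log(2), u = 2.
The integral becomes ∫ u**3 du from 1 to 2, with antiderivative u**4/4.
Back in v: F(v) = exp(4*v)/4.
Then F(log(2)) - F(0) = (4) - (1/4) = 15/4.

15/4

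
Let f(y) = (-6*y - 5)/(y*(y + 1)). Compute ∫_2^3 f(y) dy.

Factor the denominator: y**2 + y = (y + 1)y.
Partial fractions: (-6*y - 5)/(y*(y + 1)) = -1/(y + 1) - 5/y.
An antiderivative is F(y) = -5*log(y) - log(y + 1).
Then F(3) - F(2) = (-5*log(3) - 2*log(2)) - (-log(96)) = log(8/81).

log(8/81)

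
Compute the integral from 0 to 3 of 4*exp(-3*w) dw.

4/3 - 4*exp(-9)/3

An antiderivative is F(w) = -4*exp(-3*w)/3.
Then F(3) - F(0) = (-4*exp(-9)/3) - (-4/3) = 4/3 - 4*exp(-9)/3.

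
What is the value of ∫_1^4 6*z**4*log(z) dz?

Integrate by parts once (u = ln z, dv = 6*z**4 dz).
An antiderivative is F(z) = 6*z**5*(5*log(z) - 1)/25.
Then F(4) - F(1) = (-6144/25 + 12288*log(2)/5) - (-6/25) = -6138/25 + 12288*log(2)/5.

-6138/25 + 12288*log(2)/5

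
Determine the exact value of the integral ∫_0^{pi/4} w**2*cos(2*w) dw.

-1/4 + pi**2/32

Integrate by parts twice (u = w^2, dv = cos(2*w) dw).
An antiderivative is F(w) = w**2*sin(2*w)/2 + w*cos(2*w)/2 - sin(2*w)/4.
Then F(pi/4) - F(0) = (-1/4 + pi**2/32) - (0) = -1/4 + pi**2/32.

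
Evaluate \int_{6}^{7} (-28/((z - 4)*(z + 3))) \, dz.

Factor the denominator: z**2 - z - 12 = (z + 3)(z - 4).
Partial fractions: -28/((z - 4)*(z + 3)) = 4/(z + 3) - 4/(z - 4).
An antiderivative is F(z) = -4*log(z - 4) + 4*log(z + 3).
Then F(7) - F(6) = (-4*log(3) + 4*log(2) + 4*log(5)) - (-4*log(2) + 8*log(3)) = -12*log(3) + 8*log(2) + 4*log(5).

-12*log(3) + 8*log(2) + 4*log(5)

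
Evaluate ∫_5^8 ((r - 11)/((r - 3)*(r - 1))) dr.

-4*log(5) - 6*log(2) + 5*log(7)

Factor the denominator: r**2 - 4*r + 3 = (r - 1)(r - 3).
Partial fractions: (r - 11)/((r - 3)*(r - 1)) = 5/(r - 1) - 4/(r - 3).
An antiderivative is F(r) = -4*log(r - 3) + 5*log(r - 1).
Then F(8) - F(5) = (-4*log(5) + 5*log(7)) - (log(64)) = -4*log(5) - 6*log(2) + 5*log(7).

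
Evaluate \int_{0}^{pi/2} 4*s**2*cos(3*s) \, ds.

Integrate by parts twice (u = s^2, dv = 4*cos(3*s) ds).
An antiderivative is F(s) = 4*s**2*sin(3*s)/3 + 8*s*cos(3*s)/9 - 8*sin(3*s)/27.
Then F(pi/2) - F(0) = (8/27 - pi**2/3) - (0) = 8/27 - pi**2/3.

8/27 - pi**2/3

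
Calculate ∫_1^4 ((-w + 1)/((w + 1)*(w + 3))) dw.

log(40/49)

Factor the denominator: w**2 + 4*w + 3 = (w + 3)(w + 1).
Partial fractions: (-w + 1)/((w + 1)*(w + 3)) = -2/(w + 3) + 1/(w + 1).
An antiderivative is F(w) = log(w + 1) - 2*log(w + 3).
Then F(4) - F(1) = (log(5/49)) - (-log(8)) = log(40/49).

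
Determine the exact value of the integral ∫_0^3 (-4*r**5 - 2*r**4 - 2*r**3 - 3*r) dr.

By the power rule, an antiderivative is F(r) = -2*r**6/3 - 2*r**5/5 - r**4/2 - 3*r**2/2.
Then F(3) - F(0) = (-3186/5) - (0) = -3186/5.

-3186/5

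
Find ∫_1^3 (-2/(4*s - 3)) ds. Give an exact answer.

-log(3)

An antiderivative is F(s) = -log(4*s - 3)/2.
Then F(3) - F(1) = (-log(3)) - (0) = -log(3).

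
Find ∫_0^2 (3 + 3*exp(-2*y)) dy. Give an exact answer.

An antiderivative is F(y) = 3*y - 3*exp(-2*y)/2.
Then F(2) - F(0) = (6 - 3*exp(-4)/2) - (-3/2) = 15/2 - 3*exp(-4)/2.

15/2 - 3*exp(-4)/2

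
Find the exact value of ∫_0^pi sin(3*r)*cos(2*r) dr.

Use the identity sin(3*r)cos(2*r) = [sin(5*r) + sin(r)]/2.
An antiderivative is F(r) = -cos(r)/2 - cos(5*r)/10.
Then F(pi) - F(0) = (3/5) - (-3/5) = 6/5.

6/5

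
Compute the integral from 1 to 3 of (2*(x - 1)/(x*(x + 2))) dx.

-4*log(3) + 3*log(5)

Factor the denominator: x**2 + 2*x = (x + 2)x.
Partial fractions: 2*(x - 1)/(x*(x + 2)) = 3/(x + 2) - 1/x.
An antiderivative is F(x) = -log(x) + 3*log(x + 2).
Then F(3) - F(1) = (-log(3) + 3*log(5)) - (log(27)) = -4*log(3) + 3*log(5).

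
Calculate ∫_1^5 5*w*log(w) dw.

Integrate by parts once (u = ln w, dv = 5*w dw).
An antiderivative is F(w) = 5*w**2*(2*log(w) - 1)/4.
Then F(5) - F(1) = (-125/4 + 125*log(5)/2) - (-5/4) = -30 + 125*log(5)/2.

-30 + 125*log(5)/2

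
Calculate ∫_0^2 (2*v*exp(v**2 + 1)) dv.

-exp(1) + exp(5)

Let u = v**2 + 1, so du = 2*v dv. When v = 0, u = 1; when v = 2, u = 5.
The integral becomes ∫ exp(u) du from 1 to 5, with antiderivative exp(u).
Back in v: F(v) = exp(v**2 + 1).
Then F(2) - F(0) = (exp(5)) - (exp(1)) = -exp(1) + exp(5).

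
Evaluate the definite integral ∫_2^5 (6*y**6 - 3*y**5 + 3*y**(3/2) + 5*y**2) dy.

-24*sqrt(2)/5 + 30*sqrt(5) + 829767/14

By the power rule, an antiderivative is F(y) = 6*y**7/7 - y**6/2 + 6*y**(5/2)/5 + 5*y**3/3.
Then F(5) - F(2) = (30*sqrt(5) + 2493125/42) - (24*sqrt(2)/5 + 1912/21) = -24*sqrt(2)/5 + 30*sqrt(5) + 829767/14.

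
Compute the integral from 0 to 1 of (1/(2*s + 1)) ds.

log(3)/2

An antiderivative is F(s) = log(2*s + 1)/2.
Then F(1) - F(0) = (log(3)/2) - (0) = log(3)/2.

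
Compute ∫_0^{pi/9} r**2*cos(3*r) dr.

Integrate by parts twice (u = r^2, dv = cos(3*r) dr).
An antiderivative is F(r) = r**2*sin(3*r)/3 + 2*r*cos(3*r)/9 - 2*sin(3*r)/27.
Then F(pi/9) - F(0) = (-sqrt(3)/27 + sqrt(3)*pi**2/486 + pi/81) - (0) = -sqrt(3)/27 + sqrt(3)*pi**2/486 + pi/81.

-sqrt(3)/27 + sqrt(3)*pi**2/486 + pi/81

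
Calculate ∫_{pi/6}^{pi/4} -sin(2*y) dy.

An antiderivative is F(y) = cos(2*y)/2.
Then F(pi/4) - F(pi/6) = (0) - (1/4) = -1/4.

-1/4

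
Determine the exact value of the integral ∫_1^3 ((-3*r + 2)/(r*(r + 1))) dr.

log(9/32)

Factor the denominator: r**2 + r = (r + 1)r.
Partial fractions: (-3*r + 2)/(r*(r + 1)) = -5/(r + 1) + 2/r.
An antiderivative is F(r) = 2*log(r) - 5*log(r + 1).
Then F(3) - F(1) = (-10*log(2) + 2*log(3)) - (-log(32)) = log(9/32).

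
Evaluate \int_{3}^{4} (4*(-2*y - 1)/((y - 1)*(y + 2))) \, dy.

Factor the denominator: y**2 + y - 2 = (y + 2)(y - 1).
Partial fractions: 4*(-2*y - 1)/((y - 1)*(y + 2)) = -4/(y + 2) - 4/(y - 1).
An antiderivative is F(y) = -4*log(y - 1) - 4*log(y + 2).
Then F(4) - F(3) = (-8*log(3) - 4*log(2)) - (-4*log(5) - 4*log(2)) = -8*log(3) + 4*log(5).

-8*log(3) + 4*log(5)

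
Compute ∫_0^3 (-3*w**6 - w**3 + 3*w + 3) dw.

By the power rule, an antiderivative is F(w) = -3*w**7/7 - w**4/4 + 3*w**2/2 + 3*w.
Then F(3) - F(0) = (-26181/28) - (0) = -26181/28.

-26181/28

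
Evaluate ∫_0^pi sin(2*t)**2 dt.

pi/2

Use the identity sin^2(2*t) = (1 - cos(4*t))/2.
An antiderivative is F(t) = t/2 - sin(4*t)/8.
Then F(pi) - F(0) = (pi/2) - (0) = pi/2.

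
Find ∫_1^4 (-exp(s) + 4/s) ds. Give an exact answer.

An antiderivative is F(s) = -exp(s) + 4*log(s).
Then F(4) - F(1) = (-exp(4) + 8*log(2)) - (-exp(1)) = -exp(4) + exp(1) + 8*log(2).

-exp(4) + exp(1) + 8*log(2)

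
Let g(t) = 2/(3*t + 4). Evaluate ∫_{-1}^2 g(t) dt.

2*log(10)/3

An antiderivative is F(t) = 2*log(3*t + 4)/3.
Then F(2) - F(-1) = (2*log(10)/3) - (0) = 2*log(10)/3.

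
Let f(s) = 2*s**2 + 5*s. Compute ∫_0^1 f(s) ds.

19/6

By the power rule, an antiderivative is F(s) = 2*s**3/3 + 5*s**2/2.
Then F(1) - F(0) = (19/6) - (0) = 19/6.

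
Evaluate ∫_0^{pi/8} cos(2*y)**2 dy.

1/8 + pi/16

Use the identity cos^2(2*y) = (1 + cos(4*y))/2.
An antiderivative is F(y) = y/2 + sin(4*y)/8.
Then F(pi/8) - F(0) = (1/8 + pi/16) - (0) = 1/8 + pi/16.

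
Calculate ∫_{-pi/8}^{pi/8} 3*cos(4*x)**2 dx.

3*pi/8

Use the identity cos^2(4*x) = (1 + cos(8*x))/2.
An antiderivative is F(x) = 3*x/2 + 3*sin(8*x)/16.
Then F(pi/8) - F(-pi/8) = (3*pi/16) - (-3*pi/16) = 3*pi/8.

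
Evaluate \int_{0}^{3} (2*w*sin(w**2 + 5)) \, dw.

Let u = w**2 + 5, so du = 2*w dw. When w = 0, u = 5; when w = 3, u = 14.
The integral becomes ∫ sin(u) du from 5 to 14, with antiderivative -cos(u).
Back in w: F(w) = -cos(w**2 + 5).
Then F(3) - F(0) = (-cos(14)) - (-cos(5)) = -cos(14) + cos(5).

-cos(14) + cos(5)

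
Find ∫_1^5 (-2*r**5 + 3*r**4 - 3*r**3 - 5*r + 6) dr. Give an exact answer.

-19188/5

By the power rule, an antiderivative is F(r) = -r**6/3 + 3*r**5/5 - 3*r**4/4 - 5*r**2/2 + 6*r.
Then F(5) - F(1) = (-46015/12) - (181/60) = -19188/5.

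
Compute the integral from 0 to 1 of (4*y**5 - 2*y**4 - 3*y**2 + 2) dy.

19/15

By the power rule, an antiderivative is F(y) = 2*y**6/3 - 2*y**5/5 - y**3 + 2*y.
Then F(1) - F(0) = (19/15) - (0) = 19/15.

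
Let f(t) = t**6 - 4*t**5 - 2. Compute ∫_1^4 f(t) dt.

By the power rule, an antiderivative is F(t) = t**7/7 - 2*t**6/3 - 2*t.
Then F(4) - F(1) = (-8360/21) - (-53/21) = -2769/7.

-2769/7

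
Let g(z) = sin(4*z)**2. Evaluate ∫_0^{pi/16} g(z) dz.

Use the identity sin^2(4*z) = (1 - cos(8*z))/2.
An antiderivative is F(z) = z/2 - sin(8*z)/16.
Then F(pi/16) - F(0) = (-1/16 + pi/32) - (0) = -1/16 + pi/32.

-1/16 + pi/32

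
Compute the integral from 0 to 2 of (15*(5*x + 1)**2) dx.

1330

Let u = 5*x + 1, so du = 5 dx. When x = 0, u = 1; when x = 2, u = 11.
The integral becomes 3·∫ u**2 du from 1 to 11, with antiderivative u**3.
Back in x: F(x) = (5*x + 1)**3.
Then F(2) - F(0) = (1331) - (1) = 1330.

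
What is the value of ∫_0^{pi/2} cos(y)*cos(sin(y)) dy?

sin(1)

Let u = sin(y), so du = cos(y) dy. When y = 0, u = 0; when y = pi/2, u = 1.
The integral becomes ∫ cos(u) du from 0 to 1, with antiderivative sin(u).
Back in y: F(y) = sin(sin(y)).
Then F(pi/2) - F(0) = (sin(1)) - (0) = sin(1).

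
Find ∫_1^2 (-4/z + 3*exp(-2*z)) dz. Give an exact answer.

-4*log(2) - 3*exp(-4)/2 + 3*exp(-2)/2

An antiderivative is F(z) = -4*log(z) - 3*exp(-2*z)/2.
Then F(2) - F(1) = (-4*log(2) - 3*exp(-4)/2) - (-3*exp(-2)/2) = -4*log(2) - 3*exp(-4)/2 + 3*exp(-2)/2.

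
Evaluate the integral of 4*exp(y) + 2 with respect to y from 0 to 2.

An antiderivative is F(y) = 2*y + 4*exp(y).
Then F(2) - F(0) = (4 + 4*exp(2)) - (4) = 4*exp(2).

4*exp(2)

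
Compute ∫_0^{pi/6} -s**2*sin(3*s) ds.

Integrate by parts twice (u = s^2, dv = -sin(3*s) ds).
An antiderivative is F(s) = s**2*cos(3*s)/3 - 2*s*sin(3*s)/9 - 2*cos(3*s)/27.
Then F(pi/6) - F(0) = (-pi/27) - (-2/27) = 2/27 - pi/27.

2/27 - pi/27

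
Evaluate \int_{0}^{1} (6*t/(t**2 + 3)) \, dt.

Let u = t**2 + 3, so du = 2*t dt. When t = 0, u = 3; when t = 1, u = 4.
The integral becomes 3·∫ 1/u du from 3 to 4, with antiderivative 3*log(u).
Back in t: F(t) = 3*log(t**2 + 3).
Then F(1) - F(0) = (log(64)) - (log(27)) = log(64/27).

log(64/27)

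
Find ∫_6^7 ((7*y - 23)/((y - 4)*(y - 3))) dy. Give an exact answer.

log(27/2)

Factor the denominator: y**2 - 7*y + 12 = (y - 3)(y - 4).
Partial fractions: (7*y - 23)/((y - 4)*(y - 3)) = 2/(y - 3) + 5/(y - 4).
An antiderivative is F(y) = 5*log(y - 4) + 2*log(y - 3).
Then F(7) - F(6) = (4*log(2) + 5*log(3)) - (2*log(3) + 5*log(2)) = log(27/2).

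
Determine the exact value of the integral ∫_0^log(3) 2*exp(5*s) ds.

Let u = exp(s), so du = exp(s) ds. When s = 0, u = 1; when s = log(3), u = 3.
The integral becomes 2·∫ u**4 du from 1 to 3, with antiderivative 2*u**5/5.
Back in s: F(s) = 2*exp(5*s)/5.
Then F(log(3)) - F(0) = (486/5) - (2/5) = 484/5.

484/5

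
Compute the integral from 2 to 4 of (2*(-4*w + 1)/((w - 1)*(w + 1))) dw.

-5*log(5) + 2*log(3)

Factor the denominator: w**2 - 1 = (w + 1)(w - 1).
Partial fractions: 2*(-4*w + 1)/((w - 1)*(w + 1)) = -5/(w + 1) - 3/(w - 1).
An antiderivative is F(w) = -3*log(w - 1) - 5*log(w + 1).
Then F(4) - F(2) = (-5*log(5) - 3*log(3)) - (-5*log(3)) = -5*log(5) + 2*log(3).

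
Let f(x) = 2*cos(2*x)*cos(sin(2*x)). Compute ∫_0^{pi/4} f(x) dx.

sin(1)

Let u = sin(2*x), so du = 2*cos(2*x) dx. When x = 0, u = 0; when x = pi/4, u = 1.
The integral becomes ∫ cos(u) du from 0 to 1, with antiderivative sin(u).
Back in x: F(x) = sin(sin(2*x)).
Then F(pi/4) - F(0) = (sin(1)) - (0) = sin(1).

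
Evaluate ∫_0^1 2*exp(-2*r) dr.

An antiderivative is F(r) = -exp(-2*r).
Then F(1) - F(0) = (-exp(-2)) - (-1) = 1 - exp(-2).

1 - exp(-2)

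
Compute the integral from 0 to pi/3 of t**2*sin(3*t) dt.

Integrate by parts twice (u = t^2, dv = sin(3*t) dt).
An antiderivative is F(t) = -t**2*cos(3*t)/3 + 2*t*sin(3*t)/9 + 2*cos(3*t)/27.
Then F(pi/3) - F(0) = (-2/27 + pi**2/27) - (2/27) = -4/27 + pi**2/27.

-4/27 + pi**2/27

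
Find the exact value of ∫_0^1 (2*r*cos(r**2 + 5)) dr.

sin(6) - sin(5)

Let u = r**2 + 5, so du = 2*r dr. When r = 0, u = 5; when r = 1, u = 6.
The integral becomes ∫ cos(u) du from 5 to 6, with antiderivative sin(u).
Back in r: F(r) = sin(r**2 + 5).
Then F(1) - F(0) = (sin(6)) - (sin(5)) = sin(6) - sin(5).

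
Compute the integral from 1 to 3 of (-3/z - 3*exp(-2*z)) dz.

An antiderivative is F(z) = -3*log(z) + 3*exp(-2*z)/2.
Then F(3) - F(1) = (-3*log(3) + 3*exp(-6)/2) - (3*exp(-2)/2) = -3*log(3) - 3*exp(-2)/2 + 3*exp(-6)/2.

-3*log(3) - 3*exp(-2)/2 + 3*exp(-6)/2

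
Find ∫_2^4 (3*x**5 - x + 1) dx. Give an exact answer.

2012

By the power rule, an antiderivative is F(x) = x**6/2 - x**2/2 + x.
Then F(4) - F(2) = (2044) - (32) = 2012.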